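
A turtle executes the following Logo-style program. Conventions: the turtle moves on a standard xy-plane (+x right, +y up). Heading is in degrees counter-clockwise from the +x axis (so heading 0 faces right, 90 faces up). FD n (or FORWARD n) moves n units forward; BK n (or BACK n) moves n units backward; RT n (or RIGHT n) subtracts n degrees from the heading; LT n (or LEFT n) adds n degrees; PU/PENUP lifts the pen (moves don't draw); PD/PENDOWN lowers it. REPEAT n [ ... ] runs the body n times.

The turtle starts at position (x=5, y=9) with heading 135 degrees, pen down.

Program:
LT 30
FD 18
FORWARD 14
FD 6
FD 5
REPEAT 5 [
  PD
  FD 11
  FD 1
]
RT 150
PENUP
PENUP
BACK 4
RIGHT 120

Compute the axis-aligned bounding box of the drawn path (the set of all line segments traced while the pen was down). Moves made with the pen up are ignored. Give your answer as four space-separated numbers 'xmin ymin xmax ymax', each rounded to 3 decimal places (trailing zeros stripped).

Executing turtle program step by step:
Start: pos=(5,9), heading=135, pen down
LT 30: heading 135 -> 165
FD 18: (5,9) -> (-12.387,13.659) [heading=165, draw]
FD 14: (-12.387,13.659) -> (-25.91,17.282) [heading=165, draw]
FD 6: (-25.91,17.282) -> (-31.705,18.835) [heading=165, draw]
FD 5: (-31.705,18.835) -> (-36.535,20.129) [heading=165, draw]
REPEAT 5 [
  -- iteration 1/5 --
  PD: pen down
  FD 11: (-36.535,20.129) -> (-47.16,22.976) [heading=165, draw]
  FD 1: (-47.16,22.976) -> (-48.126,23.235) [heading=165, draw]
  -- iteration 2/5 --
  PD: pen down
  FD 11: (-48.126,23.235) -> (-58.751,26.082) [heading=165, draw]
  FD 1: (-58.751,26.082) -> (-59.717,26.341) [heading=165, draw]
  -- iteration 3/5 --
  PD: pen down
  FD 11: (-59.717,26.341) -> (-70.342,29.188) [heading=165, draw]
  FD 1: (-70.342,29.188) -> (-71.308,29.447) [heading=165, draw]
  -- iteration 4/5 --
  PD: pen down
  FD 11: (-71.308,29.447) -> (-81.933,32.294) [heading=165, draw]
  FD 1: (-81.933,32.294) -> (-82.899,32.553) [heading=165, draw]
  -- iteration 5/5 --
  PD: pen down
  FD 11: (-82.899,32.553) -> (-93.524,35.4) [heading=165, draw]
  FD 1: (-93.524,35.4) -> (-94.49,35.658) [heading=165, draw]
]
RT 150: heading 165 -> 15
PU: pen up
PU: pen up
BK 4: (-94.49,35.658) -> (-98.354,34.623) [heading=15, move]
RT 120: heading 15 -> 255
Final: pos=(-98.354,34.623), heading=255, 14 segment(s) drawn

Segment endpoints: x in {-94.49, -93.524, -82.899, -81.933, -71.308, -70.342, -59.717, -58.751, -48.126, -47.16, -36.535, -31.705, -25.91, -12.387, 5}, y in {9, 13.659, 17.282, 18.835, 20.129, 22.976, 23.235, 26.082, 26.341, 29.188, 29.447, 32.294, 32.553, 35.4, 35.658}
xmin=-94.49, ymin=9, xmax=5, ymax=35.658

Answer: -94.49 9 5 35.658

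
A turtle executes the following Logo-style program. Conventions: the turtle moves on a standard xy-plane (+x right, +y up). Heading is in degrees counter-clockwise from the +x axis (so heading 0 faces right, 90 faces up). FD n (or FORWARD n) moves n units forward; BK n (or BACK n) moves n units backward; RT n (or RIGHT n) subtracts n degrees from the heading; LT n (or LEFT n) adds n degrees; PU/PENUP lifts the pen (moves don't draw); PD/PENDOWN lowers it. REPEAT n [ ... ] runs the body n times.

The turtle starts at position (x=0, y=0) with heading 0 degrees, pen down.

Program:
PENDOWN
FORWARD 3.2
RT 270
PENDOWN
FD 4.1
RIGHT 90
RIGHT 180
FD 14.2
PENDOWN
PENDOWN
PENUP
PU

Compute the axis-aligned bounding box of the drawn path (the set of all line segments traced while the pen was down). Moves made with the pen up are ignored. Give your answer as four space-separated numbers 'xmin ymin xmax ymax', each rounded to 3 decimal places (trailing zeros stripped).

Executing turtle program step by step:
Start: pos=(0,0), heading=0, pen down
PD: pen down
FD 3.2: (0,0) -> (3.2,0) [heading=0, draw]
RT 270: heading 0 -> 90
PD: pen down
FD 4.1: (3.2,0) -> (3.2,4.1) [heading=90, draw]
RT 90: heading 90 -> 0
RT 180: heading 0 -> 180
FD 14.2: (3.2,4.1) -> (-11,4.1) [heading=180, draw]
PD: pen down
PD: pen down
PU: pen up
PU: pen up
Final: pos=(-11,4.1), heading=180, 3 segment(s) drawn

Segment endpoints: x in {-11, 0, 3.2, 3.2}, y in {0, 4.1, 4.1}
xmin=-11, ymin=0, xmax=3.2, ymax=4.1

Answer: -11 0 3.2 4.1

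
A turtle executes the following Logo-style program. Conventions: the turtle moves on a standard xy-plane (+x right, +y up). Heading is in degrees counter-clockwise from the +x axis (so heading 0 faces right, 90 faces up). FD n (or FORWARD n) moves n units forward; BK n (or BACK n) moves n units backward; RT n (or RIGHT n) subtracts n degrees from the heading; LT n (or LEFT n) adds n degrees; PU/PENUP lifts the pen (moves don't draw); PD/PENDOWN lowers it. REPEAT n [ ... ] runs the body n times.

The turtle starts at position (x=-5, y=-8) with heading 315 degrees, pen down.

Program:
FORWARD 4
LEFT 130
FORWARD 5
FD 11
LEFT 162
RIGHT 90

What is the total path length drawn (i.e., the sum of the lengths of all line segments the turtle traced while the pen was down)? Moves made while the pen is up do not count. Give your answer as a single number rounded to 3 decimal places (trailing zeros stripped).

Executing turtle program step by step:
Start: pos=(-5,-8), heading=315, pen down
FD 4: (-5,-8) -> (-2.172,-10.828) [heading=315, draw]
LT 130: heading 315 -> 85
FD 5: (-2.172,-10.828) -> (-1.736,-5.847) [heading=85, draw]
FD 11: (-1.736,-5.847) -> (-0.777,5.111) [heading=85, draw]
LT 162: heading 85 -> 247
RT 90: heading 247 -> 157
Final: pos=(-0.777,5.111), heading=157, 3 segment(s) drawn

Segment lengths:
  seg 1: (-5,-8) -> (-2.172,-10.828), length = 4
  seg 2: (-2.172,-10.828) -> (-1.736,-5.847), length = 5
  seg 3: (-1.736,-5.847) -> (-0.777,5.111), length = 11
Total = 20

Answer: 20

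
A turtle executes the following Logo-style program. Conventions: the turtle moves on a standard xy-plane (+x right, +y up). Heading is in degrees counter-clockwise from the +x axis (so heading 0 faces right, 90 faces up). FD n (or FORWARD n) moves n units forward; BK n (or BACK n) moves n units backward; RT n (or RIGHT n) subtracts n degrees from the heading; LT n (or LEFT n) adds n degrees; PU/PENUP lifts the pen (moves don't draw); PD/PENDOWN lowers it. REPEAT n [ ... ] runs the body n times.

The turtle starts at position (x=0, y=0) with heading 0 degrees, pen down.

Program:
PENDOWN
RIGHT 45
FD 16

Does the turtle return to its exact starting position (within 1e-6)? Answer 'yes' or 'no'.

Answer: no

Derivation:
Executing turtle program step by step:
Start: pos=(0,0), heading=0, pen down
PD: pen down
RT 45: heading 0 -> 315
FD 16: (0,0) -> (11.314,-11.314) [heading=315, draw]
Final: pos=(11.314,-11.314), heading=315, 1 segment(s) drawn

Start position: (0, 0)
Final position: (11.314, -11.314)
Distance = 16; >= 1e-6 -> NOT closed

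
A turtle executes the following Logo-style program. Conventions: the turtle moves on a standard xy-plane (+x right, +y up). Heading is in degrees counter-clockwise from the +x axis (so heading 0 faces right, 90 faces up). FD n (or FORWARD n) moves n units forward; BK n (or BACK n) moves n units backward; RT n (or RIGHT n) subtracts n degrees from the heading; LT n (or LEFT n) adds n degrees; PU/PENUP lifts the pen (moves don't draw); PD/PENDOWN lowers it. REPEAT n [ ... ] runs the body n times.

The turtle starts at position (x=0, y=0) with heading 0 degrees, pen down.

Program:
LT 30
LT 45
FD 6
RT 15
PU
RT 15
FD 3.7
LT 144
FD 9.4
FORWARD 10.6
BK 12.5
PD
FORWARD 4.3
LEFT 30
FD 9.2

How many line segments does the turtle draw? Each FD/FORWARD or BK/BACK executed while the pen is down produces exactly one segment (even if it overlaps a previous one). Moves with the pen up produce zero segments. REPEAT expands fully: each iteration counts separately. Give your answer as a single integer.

Executing turtle program step by step:
Start: pos=(0,0), heading=0, pen down
LT 30: heading 0 -> 30
LT 45: heading 30 -> 75
FD 6: (0,0) -> (1.553,5.796) [heading=75, draw]
RT 15: heading 75 -> 60
PU: pen up
RT 15: heading 60 -> 45
FD 3.7: (1.553,5.796) -> (4.169,8.412) [heading=45, move]
LT 144: heading 45 -> 189
FD 9.4: (4.169,8.412) -> (-5.115,6.941) [heading=189, move]
FD 10.6: (-5.115,6.941) -> (-15.585,5.283) [heading=189, move]
BK 12.5: (-15.585,5.283) -> (-3.238,7.239) [heading=189, move]
PD: pen down
FD 4.3: (-3.238,7.239) -> (-7.486,6.566) [heading=189, draw]
LT 30: heading 189 -> 219
FD 9.2: (-7.486,6.566) -> (-14.635,0.776) [heading=219, draw]
Final: pos=(-14.635,0.776), heading=219, 3 segment(s) drawn
Segments drawn: 3

Answer: 3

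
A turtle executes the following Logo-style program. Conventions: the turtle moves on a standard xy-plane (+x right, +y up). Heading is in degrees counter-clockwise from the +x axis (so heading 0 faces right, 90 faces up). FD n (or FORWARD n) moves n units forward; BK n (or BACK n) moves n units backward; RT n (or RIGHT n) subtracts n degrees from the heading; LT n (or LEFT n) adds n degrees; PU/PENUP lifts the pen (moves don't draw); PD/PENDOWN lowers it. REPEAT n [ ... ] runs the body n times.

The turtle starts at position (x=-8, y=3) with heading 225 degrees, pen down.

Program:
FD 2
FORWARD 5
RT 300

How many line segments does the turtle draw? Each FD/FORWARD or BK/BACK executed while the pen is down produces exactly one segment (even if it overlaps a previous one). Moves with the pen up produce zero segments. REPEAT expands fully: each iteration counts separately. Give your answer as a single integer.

Executing turtle program step by step:
Start: pos=(-8,3), heading=225, pen down
FD 2: (-8,3) -> (-9.414,1.586) [heading=225, draw]
FD 5: (-9.414,1.586) -> (-12.95,-1.95) [heading=225, draw]
RT 300: heading 225 -> 285
Final: pos=(-12.95,-1.95), heading=285, 2 segment(s) drawn
Segments drawn: 2

Answer: 2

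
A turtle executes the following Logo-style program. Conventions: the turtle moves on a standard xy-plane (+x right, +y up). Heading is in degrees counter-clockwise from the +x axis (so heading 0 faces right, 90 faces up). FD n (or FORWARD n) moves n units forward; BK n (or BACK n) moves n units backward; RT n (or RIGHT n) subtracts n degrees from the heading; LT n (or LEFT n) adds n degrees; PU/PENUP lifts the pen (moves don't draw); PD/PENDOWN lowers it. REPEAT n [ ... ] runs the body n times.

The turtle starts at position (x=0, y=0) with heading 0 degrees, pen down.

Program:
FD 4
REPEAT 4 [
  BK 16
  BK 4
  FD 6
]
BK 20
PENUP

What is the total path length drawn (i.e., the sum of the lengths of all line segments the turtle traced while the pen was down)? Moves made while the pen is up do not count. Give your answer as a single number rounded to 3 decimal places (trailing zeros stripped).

Answer: 128

Derivation:
Executing turtle program step by step:
Start: pos=(0,0), heading=0, pen down
FD 4: (0,0) -> (4,0) [heading=0, draw]
REPEAT 4 [
  -- iteration 1/4 --
  BK 16: (4,0) -> (-12,0) [heading=0, draw]
  BK 4: (-12,0) -> (-16,0) [heading=0, draw]
  FD 6: (-16,0) -> (-10,0) [heading=0, draw]
  -- iteration 2/4 --
  BK 16: (-10,0) -> (-26,0) [heading=0, draw]
  BK 4: (-26,0) -> (-30,0) [heading=0, draw]
  FD 6: (-30,0) -> (-24,0) [heading=0, draw]
  -- iteration 3/4 --
  BK 16: (-24,0) -> (-40,0) [heading=0, draw]
  BK 4: (-40,0) -> (-44,0) [heading=0, draw]
  FD 6: (-44,0) -> (-38,0) [heading=0, draw]
  -- iteration 4/4 --
  BK 16: (-38,0) -> (-54,0) [heading=0, draw]
  BK 4: (-54,0) -> (-58,0) [heading=0, draw]
  FD 6: (-58,0) -> (-52,0) [heading=0, draw]
]
BK 20: (-52,0) -> (-72,0) [heading=0, draw]
PU: pen up
Final: pos=(-72,0), heading=0, 14 segment(s) drawn

Segment lengths:
  seg 1: (0,0) -> (4,0), length = 4
  seg 2: (4,0) -> (-12,0), length = 16
  seg 3: (-12,0) -> (-16,0), length = 4
  seg 4: (-16,0) -> (-10,0), length = 6
  seg 5: (-10,0) -> (-26,0), length = 16
  seg 6: (-26,0) -> (-30,0), length = 4
  seg 7: (-30,0) -> (-24,0), length = 6
  seg 8: (-24,0) -> (-40,0), length = 16
  seg 9: (-40,0) -> (-44,0), length = 4
  seg 10: (-44,0) -> (-38,0), length = 6
  seg 11: (-38,0) -> (-54,0), length = 16
  seg 12: (-54,0) -> (-58,0), length = 4
  seg 13: (-58,0) -> (-52,0), length = 6
  seg 14: (-52,0) -> (-72,0), length = 20
Total = 128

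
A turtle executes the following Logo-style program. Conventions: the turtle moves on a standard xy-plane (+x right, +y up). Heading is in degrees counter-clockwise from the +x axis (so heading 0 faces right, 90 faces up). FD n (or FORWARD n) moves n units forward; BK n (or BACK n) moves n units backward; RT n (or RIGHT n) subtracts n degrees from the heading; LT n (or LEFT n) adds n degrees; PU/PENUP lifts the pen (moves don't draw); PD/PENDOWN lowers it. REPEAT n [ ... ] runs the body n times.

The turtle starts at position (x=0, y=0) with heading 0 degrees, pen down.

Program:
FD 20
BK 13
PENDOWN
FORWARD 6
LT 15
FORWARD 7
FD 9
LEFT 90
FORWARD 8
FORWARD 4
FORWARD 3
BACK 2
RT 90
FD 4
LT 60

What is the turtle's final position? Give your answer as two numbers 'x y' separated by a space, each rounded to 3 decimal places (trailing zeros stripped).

Executing turtle program step by step:
Start: pos=(0,0), heading=0, pen down
FD 20: (0,0) -> (20,0) [heading=0, draw]
BK 13: (20,0) -> (7,0) [heading=0, draw]
PD: pen down
FD 6: (7,0) -> (13,0) [heading=0, draw]
LT 15: heading 0 -> 15
FD 7: (13,0) -> (19.761,1.812) [heading=15, draw]
FD 9: (19.761,1.812) -> (28.455,4.141) [heading=15, draw]
LT 90: heading 15 -> 105
FD 8: (28.455,4.141) -> (26.384,11.869) [heading=105, draw]
FD 4: (26.384,11.869) -> (25.349,15.732) [heading=105, draw]
FD 3: (25.349,15.732) -> (24.573,18.63) [heading=105, draw]
BK 2: (24.573,18.63) -> (25.09,16.698) [heading=105, draw]
RT 90: heading 105 -> 15
FD 4: (25.09,16.698) -> (28.954,17.733) [heading=15, draw]
LT 60: heading 15 -> 75
Final: pos=(28.954,17.733), heading=75, 10 segment(s) drawn

Answer: 28.954 17.733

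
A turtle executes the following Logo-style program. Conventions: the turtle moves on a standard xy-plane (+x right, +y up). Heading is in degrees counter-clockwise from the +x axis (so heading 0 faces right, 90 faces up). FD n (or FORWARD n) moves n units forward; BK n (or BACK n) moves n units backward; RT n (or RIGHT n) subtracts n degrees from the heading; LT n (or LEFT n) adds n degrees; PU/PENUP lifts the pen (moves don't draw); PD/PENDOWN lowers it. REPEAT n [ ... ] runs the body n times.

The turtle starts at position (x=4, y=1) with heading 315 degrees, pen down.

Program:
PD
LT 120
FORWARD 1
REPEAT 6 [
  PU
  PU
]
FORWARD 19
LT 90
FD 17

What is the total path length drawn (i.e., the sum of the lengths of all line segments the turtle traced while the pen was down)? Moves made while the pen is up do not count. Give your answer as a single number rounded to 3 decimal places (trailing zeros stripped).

Answer: 1

Derivation:
Executing turtle program step by step:
Start: pos=(4,1), heading=315, pen down
PD: pen down
LT 120: heading 315 -> 75
FD 1: (4,1) -> (4.259,1.966) [heading=75, draw]
REPEAT 6 [
  -- iteration 1/6 --
  PU: pen up
  PU: pen up
  -- iteration 2/6 --
  PU: pen up
  PU: pen up
  -- iteration 3/6 --
  PU: pen up
  PU: pen up
  -- iteration 4/6 --
  PU: pen up
  PU: pen up
  -- iteration 5/6 --
  PU: pen up
  PU: pen up
  -- iteration 6/6 --
  PU: pen up
  PU: pen up
]
FD 19: (4.259,1.966) -> (9.176,20.319) [heading=75, move]
LT 90: heading 75 -> 165
FD 17: (9.176,20.319) -> (-7.244,24.718) [heading=165, move]
Final: pos=(-7.244,24.718), heading=165, 1 segment(s) drawn

Segment lengths:
  seg 1: (4,1) -> (4.259,1.966), length = 1
Total = 1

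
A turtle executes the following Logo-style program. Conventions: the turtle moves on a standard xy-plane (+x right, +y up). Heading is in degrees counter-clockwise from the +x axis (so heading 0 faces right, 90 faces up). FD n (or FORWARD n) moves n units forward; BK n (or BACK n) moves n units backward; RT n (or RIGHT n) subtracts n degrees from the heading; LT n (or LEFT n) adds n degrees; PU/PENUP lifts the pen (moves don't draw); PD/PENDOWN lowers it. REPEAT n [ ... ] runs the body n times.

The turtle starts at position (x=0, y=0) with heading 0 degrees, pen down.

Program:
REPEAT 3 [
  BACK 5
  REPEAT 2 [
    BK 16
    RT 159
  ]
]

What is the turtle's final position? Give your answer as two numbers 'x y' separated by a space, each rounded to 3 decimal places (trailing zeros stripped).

Executing turtle program step by step:
Start: pos=(0,0), heading=0, pen down
REPEAT 3 [
  -- iteration 1/3 --
  BK 5: (0,0) -> (-5,0) [heading=0, draw]
  REPEAT 2 [
    -- iteration 1/2 --
    BK 16: (-5,0) -> (-21,0) [heading=0, draw]
    RT 159: heading 0 -> 201
    -- iteration 2/2 --
    BK 16: (-21,0) -> (-6.063,5.734) [heading=201, draw]
    RT 159: heading 201 -> 42
  ]
  -- iteration 2/3 --
  BK 5: (-6.063,5.734) -> (-9.778,2.388) [heading=42, draw]
  REPEAT 2 [
    -- iteration 1/2 --
    BK 16: (-9.778,2.388) -> (-21.669,-8.318) [heading=42, draw]
    RT 159: heading 42 -> 243
    -- iteration 2/2 --
    BK 16: (-21.669,-8.318) -> (-14.405,5.938) [heading=243, draw]
    RT 159: heading 243 -> 84
  ]
  -- iteration 3/3 --
  BK 5: (-14.405,5.938) -> (-14.928,0.966) [heading=84, draw]
  REPEAT 2 [
    -- iteration 1/2 --
    BK 16: (-14.928,0.966) -> (-16.6,-14.947) [heading=84, draw]
    RT 159: heading 84 -> 285
    -- iteration 2/2 --
    BK 16: (-16.6,-14.947) -> (-20.741,0.508) [heading=285, draw]
    RT 159: heading 285 -> 126
  ]
]
Final: pos=(-20.741,0.508), heading=126, 9 segment(s) drawn

Answer: -20.741 0.508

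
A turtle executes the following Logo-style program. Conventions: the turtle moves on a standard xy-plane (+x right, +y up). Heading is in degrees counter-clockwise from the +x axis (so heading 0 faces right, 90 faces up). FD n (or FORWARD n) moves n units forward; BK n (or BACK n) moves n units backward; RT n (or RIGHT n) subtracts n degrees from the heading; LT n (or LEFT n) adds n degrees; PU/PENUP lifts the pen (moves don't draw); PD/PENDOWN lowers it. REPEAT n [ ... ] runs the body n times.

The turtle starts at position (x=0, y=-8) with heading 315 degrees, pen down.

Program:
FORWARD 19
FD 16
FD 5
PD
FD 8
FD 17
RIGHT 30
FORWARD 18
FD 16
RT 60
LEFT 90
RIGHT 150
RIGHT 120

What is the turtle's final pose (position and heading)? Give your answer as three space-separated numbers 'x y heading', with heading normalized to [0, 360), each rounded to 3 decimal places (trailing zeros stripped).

Answer: 54.762 -86.803 45

Derivation:
Executing turtle program step by step:
Start: pos=(0,-8), heading=315, pen down
FD 19: (0,-8) -> (13.435,-21.435) [heading=315, draw]
FD 16: (13.435,-21.435) -> (24.749,-32.749) [heading=315, draw]
FD 5: (24.749,-32.749) -> (28.284,-36.284) [heading=315, draw]
PD: pen down
FD 8: (28.284,-36.284) -> (33.941,-41.941) [heading=315, draw]
FD 17: (33.941,-41.941) -> (45.962,-53.962) [heading=315, draw]
RT 30: heading 315 -> 285
FD 18: (45.962,-53.962) -> (50.621,-71.349) [heading=285, draw]
FD 16: (50.621,-71.349) -> (54.762,-86.803) [heading=285, draw]
RT 60: heading 285 -> 225
LT 90: heading 225 -> 315
RT 150: heading 315 -> 165
RT 120: heading 165 -> 45
Final: pos=(54.762,-86.803), heading=45, 7 segment(s) drawn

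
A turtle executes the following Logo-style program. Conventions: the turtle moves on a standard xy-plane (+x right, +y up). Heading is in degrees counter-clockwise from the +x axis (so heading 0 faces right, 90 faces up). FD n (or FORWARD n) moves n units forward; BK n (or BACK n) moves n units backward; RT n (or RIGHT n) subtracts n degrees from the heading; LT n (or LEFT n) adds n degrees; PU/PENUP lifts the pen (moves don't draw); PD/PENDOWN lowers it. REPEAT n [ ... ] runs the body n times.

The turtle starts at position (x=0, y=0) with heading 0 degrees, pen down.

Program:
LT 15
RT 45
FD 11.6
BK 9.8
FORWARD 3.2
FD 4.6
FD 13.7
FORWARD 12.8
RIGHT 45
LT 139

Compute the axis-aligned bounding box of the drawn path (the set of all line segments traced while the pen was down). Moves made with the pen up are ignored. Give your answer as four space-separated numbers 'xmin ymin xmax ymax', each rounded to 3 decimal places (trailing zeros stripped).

Answer: 0 -18.05 31.264 0

Derivation:
Executing turtle program step by step:
Start: pos=(0,0), heading=0, pen down
LT 15: heading 0 -> 15
RT 45: heading 15 -> 330
FD 11.6: (0,0) -> (10.046,-5.8) [heading=330, draw]
BK 9.8: (10.046,-5.8) -> (1.559,-0.9) [heading=330, draw]
FD 3.2: (1.559,-0.9) -> (4.33,-2.5) [heading=330, draw]
FD 4.6: (4.33,-2.5) -> (8.314,-4.8) [heading=330, draw]
FD 13.7: (8.314,-4.8) -> (20.178,-11.65) [heading=330, draw]
FD 12.8: (20.178,-11.65) -> (31.264,-18.05) [heading=330, draw]
RT 45: heading 330 -> 285
LT 139: heading 285 -> 64
Final: pos=(31.264,-18.05), heading=64, 6 segment(s) drawn

Segment endpoints: x in {0, 1.559, 4.33, 8.314, 10.046, 20.178, 31.264}, y in {-18.05, -11.65, -5.8, -4.8, -2.5, -0.9, 0}
xmin=0, ymin=-18.05, xmax=31.264, ymax=0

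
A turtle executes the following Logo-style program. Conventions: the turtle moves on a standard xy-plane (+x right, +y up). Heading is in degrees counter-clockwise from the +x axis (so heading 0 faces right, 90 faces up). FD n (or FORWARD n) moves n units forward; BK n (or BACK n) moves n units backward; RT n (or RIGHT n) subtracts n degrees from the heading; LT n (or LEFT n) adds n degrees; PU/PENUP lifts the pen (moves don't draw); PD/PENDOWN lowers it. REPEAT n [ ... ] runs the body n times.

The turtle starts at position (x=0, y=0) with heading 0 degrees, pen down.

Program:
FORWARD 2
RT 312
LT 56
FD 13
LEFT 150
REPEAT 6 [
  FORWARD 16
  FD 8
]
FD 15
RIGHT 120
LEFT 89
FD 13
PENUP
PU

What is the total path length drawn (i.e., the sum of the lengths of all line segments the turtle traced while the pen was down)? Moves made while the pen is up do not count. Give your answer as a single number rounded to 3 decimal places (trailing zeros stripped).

Answer: 187

Derivation:
Executing turtle program step by step:
Start: pos=(0,0), heading=0, pen down
FD 2: (0,0) -> (2,0) [heading=0, draw]
RT 312: heading 0 -> 48
LT 56: heading 48 -> 104
FD 13: (2,0) -> (-1.145,12.614) [heading=104, draw]
LT 150: heading 104 -> 254
REPEAT 6 [
  -- iteration 1/6 --
  FD 16: (-1.145,12.614) -> (-5.555,-2.766) [heading=254, draw]
  FD 8: (-5.555,-2.766) -> (-7.76,-10.456) [heading=254, draw]
  -- iteration 2/6 --
  FD 16: (-7.76,-10.456) -> (-12.17,-25.837) [heading=254, draw]
  FD 8: (-12.17,-25.837) -> (-14.376,-33.527) [heading=254, draw]
  -- iteration 3/6 --
  FD 16: (-14.376,-33.527) -> (-18.786,-48.907) [heading=254, draw]
  FD 8: (-18.786,-48.907) -> (-20.991,-56.597) [heading=254, draw]
  -- iteration 4/6 --
  FD 16: (-20.991,-56.597) -> (-25.401,-71.977) [heading=254, draw]
  FD 8: (-25.401,-71.977) -> (-27.606,-79.667) [heading=254, draw]
  -- iteration 5/6 --
  FD 16: (-27.606,-79.667) -> (-32.016,-95.047) [heading=254, draw]
  FD 8: (-32.016,-95.047) -> (-34.221,-102.738) [heading=254, draw]
  -- iteration 6/6 --
  FD 16: (-34.221,-102.738) -> (-38.632,-118.118) [heading=254, draw]
  FD 8: (-38.632,-118.118) -> (-40.837,-125.808) [heading=254, draw]
]
FD 15: (-40.837,-125.808) -> (-44.971,-140.227) [heading=254, draw]
RT 120: heading 254 -> 134
LT 89: heading 134 -> 223
FD 13: (-44.971,-140.227) -> (-54.479,-149.093) [heading=223, draw]
PU: pen up
PU: pen up
Final: pos=(-54.479,-149.093), heading=223, 16 segment(s) drawn

Segment lengths:
  seg 1: (0,0) -> (2,0), length = 2
  seg 2: (2,0) -> (-1.145,12.614), length = 13
  seg 3: (-1.145,12.614) -> (-5.555,-2.766), length = 16
  seg 4: (-5.555,-2.766) -> (-7.76,-10.456), length = 8
  seg 5: (-7.76,-10.456) -> (-12.17,-25.837), length = 16
  seg 6: (-12.17,-25.837) -> (-14.376,-33.527), length = 8
  seg 7: (-14.376,-33.527) -> (-18.786,-48.907), length = 16
  seg 8: (-18.786,-48.907) -> (-20.991,-56.597), length = 8
  seg 9: (-20.991,-56.597) -> (-25.401,-71.977), length = 16
  seg 10: (-25.401,-71.977) -> (-27.606,-79.667), length = 8
  seg 11: (-27.606,-79.667) -> (-32.016,-95.047), length = 16
  seg 12: (-32.016,-95.047) -> (-34.221,-102.738), length = 8
  seg 13: (-34.221,-102.738) -> (-38.632,-118.118), length = 16
  seg 14: (-38.632,-118.118) -> (-40.837,-125.808), length = 8
  seg 15: (-40.837,-125.808) -> (-44.971,-140.227), length = 15
  seg 16: (-44.971,-140.227) -> (-54.479,-149.093), length = 13
Total = 187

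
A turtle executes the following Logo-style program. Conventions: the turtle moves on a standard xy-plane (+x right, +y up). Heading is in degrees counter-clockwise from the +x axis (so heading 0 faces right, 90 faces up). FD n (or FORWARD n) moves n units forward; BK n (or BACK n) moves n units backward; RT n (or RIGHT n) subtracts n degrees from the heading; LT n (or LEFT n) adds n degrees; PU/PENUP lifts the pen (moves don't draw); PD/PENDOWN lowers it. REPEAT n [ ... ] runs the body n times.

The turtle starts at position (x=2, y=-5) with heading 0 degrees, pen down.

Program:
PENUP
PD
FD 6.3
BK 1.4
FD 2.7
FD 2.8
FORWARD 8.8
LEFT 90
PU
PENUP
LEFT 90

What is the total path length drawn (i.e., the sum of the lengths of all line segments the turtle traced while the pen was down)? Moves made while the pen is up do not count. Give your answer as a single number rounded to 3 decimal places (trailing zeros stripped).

Answer: 22

Derivation:
Executing turtle program step by step:
Start: pos=(2,-5), heading=0, pen down
PU: pen up
PD: pen down
FD 6.3: (2,-5) -> (8.3,-5) [heading=0, draw]
BK 1.4: (8.3,-5) -> (6.9,-5) [heading=0, draw]
FD 2.7: (6.9,-5) -> (9.6,-5) [heading=0, draw]
FD 2.8: (9.6,-5) -> (12.4,-5) [heading=0, draw]
FD 8.8: (12.4,-5) -> (21.2,-5) [heading=0, draw]
LT 90: heading 0 -> 90
PU: pen up
PU: pen up
LT 90: heading 90 -> 180
Final: pos=(21.2,-5), heading=180, 5 segment(s) drawn

Segment lengths:
  seg 1: (2,-5) -> (8.3,-5), length = 6.3
  seg 2: (8.3,-5) -> (6.9,-5), length = 1.4
  seg 3: (6.9,-5) -> (9.6,-5), length = 2.7
  seg 4: (9.6,-5) -> (12.4,-5), length = 2.8
  seg 5: (12.4,-5) -> (21.2,-5), length = 8.8
Total = 22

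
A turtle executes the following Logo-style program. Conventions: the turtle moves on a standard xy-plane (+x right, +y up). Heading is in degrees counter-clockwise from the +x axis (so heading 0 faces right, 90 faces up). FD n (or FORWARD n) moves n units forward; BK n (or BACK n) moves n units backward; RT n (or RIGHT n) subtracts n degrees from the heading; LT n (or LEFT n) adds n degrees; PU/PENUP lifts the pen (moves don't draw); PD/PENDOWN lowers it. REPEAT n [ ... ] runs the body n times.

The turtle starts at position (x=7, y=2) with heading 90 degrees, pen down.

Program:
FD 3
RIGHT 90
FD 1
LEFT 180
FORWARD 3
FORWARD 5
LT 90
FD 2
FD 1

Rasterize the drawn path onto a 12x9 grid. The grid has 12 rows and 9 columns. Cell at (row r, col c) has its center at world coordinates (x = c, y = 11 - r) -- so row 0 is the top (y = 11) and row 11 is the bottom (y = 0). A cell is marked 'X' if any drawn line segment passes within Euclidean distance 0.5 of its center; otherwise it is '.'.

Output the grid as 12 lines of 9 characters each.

Answer: .........
.........
.........
.........
.........
.........
XXXXXXXXX
X......X.
X......X.
X......X.
.........
.........

Derivation:
Segment 0: (7,2) -> (7,5)
Segment 1: (7,5) -> (8,5)
Segment 2: (8,5) -> (5,5)
Segment 3: (5,5) -> (0,5)
Segment 4: (0,5) -> (-0,3)
Segment 5: (-0,3) -> (-0,2)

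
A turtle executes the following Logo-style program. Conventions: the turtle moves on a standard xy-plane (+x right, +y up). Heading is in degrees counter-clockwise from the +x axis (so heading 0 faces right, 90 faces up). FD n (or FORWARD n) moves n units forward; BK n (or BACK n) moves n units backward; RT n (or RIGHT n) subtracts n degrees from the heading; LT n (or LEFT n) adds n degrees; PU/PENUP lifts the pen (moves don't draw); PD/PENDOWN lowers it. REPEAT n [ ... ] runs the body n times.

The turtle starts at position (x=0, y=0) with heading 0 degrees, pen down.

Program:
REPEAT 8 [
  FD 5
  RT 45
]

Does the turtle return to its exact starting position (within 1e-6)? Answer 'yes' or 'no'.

Answer: yes

Derivation:
Executing turtle program step by step:
Start: pos=(0,0), heading=0, pen down
REPEAT 8 [
  -- iteration 1/8 --
  FD 5: (0,0) -> (5,0) [heading=0, draw]
  RT 45: heading 0 -> 315
  -- iteration 2/8 --
  FD 5: (5,0) -> (8.536,-3.536) [heading=315, draw]
  RT 45: heading 315 -> 270
  -- iteration 3/8 --
  FD 5: (8.536,-3.536) -> (8.536,-8.536) [heading=270, draw]
  RT 45: heading 270 -> 225
  -- iteration 4/8 --
  FD 5: (8.536,-8.536) -> (5,-12.071) [heading=225, draw]
  RT 45: heading 225 -> 180
  -- iteration 5/8 --
  FD 5: (5,-12.071) -> (0,-12.071) [heading=180, draw]
  RT 45: heading 180 -> 135
  -- iteration 6/8 --
  FD 5: (0,-12.071) -> (-3.536,-8.536) [heading=135, draw]
  RT 45: heading 135 -> 90
  -- iteration 7/8 --
  FD 5: (-3.536,-8.536) -> (-3.536,-3.536) [heading=90, draw]
  RT 45: heading 90 -> 45
  -- iteration 8/8 --
  FD 5: (-3.536,-3.536) -> (0,0) [heading=45, draw]
  RT 45: heading 45 -> 0
]
Final: pos=(0,0), heading=0, 8 segment(s) drawn

Start position: (0, 0)
Final position: (0, 0)
Distance = 0; < 1e-6 -> CLOSED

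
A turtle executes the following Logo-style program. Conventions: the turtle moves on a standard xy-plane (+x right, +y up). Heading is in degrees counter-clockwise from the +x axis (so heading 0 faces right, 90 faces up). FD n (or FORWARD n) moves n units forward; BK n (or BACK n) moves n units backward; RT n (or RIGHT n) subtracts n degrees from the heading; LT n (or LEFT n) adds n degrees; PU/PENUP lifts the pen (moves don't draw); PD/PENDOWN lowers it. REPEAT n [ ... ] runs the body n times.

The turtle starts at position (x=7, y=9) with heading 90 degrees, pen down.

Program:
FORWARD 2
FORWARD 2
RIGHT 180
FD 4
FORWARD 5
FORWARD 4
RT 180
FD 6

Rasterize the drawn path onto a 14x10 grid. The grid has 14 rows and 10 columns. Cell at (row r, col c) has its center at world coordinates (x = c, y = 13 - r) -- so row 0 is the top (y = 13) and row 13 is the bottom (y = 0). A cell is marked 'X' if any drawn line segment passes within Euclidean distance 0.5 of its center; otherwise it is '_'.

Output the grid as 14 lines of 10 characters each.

Answer: _______X__
_______X__
_______X__
_______X__
_______X__
_______X__
_______X__
_______X__
_______X__
_______X__
_______X__
_______X__
_______X__
_______X__

Derivation:
Segment 0: (7,9) -> (7,11)
Segment 1: (7,11) -> (7,13)
Segment 2: (7,13) -> (7,9)
Segment 3: (7,9) -> (7,4)
Segment 4: (7,4) -> (7,0)
Segment 5: (7,0) -> (7,6)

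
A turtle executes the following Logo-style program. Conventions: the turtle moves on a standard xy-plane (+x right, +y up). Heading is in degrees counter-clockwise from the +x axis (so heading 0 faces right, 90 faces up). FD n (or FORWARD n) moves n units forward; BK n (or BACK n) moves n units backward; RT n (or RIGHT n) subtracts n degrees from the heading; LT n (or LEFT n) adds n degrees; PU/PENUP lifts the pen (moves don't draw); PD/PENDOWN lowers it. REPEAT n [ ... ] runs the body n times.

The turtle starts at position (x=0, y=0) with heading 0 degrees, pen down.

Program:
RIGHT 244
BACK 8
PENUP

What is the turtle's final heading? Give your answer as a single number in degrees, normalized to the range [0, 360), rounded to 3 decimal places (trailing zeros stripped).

Answer: 116

Derivation:
Executing turtle program step by step:
Start: pos=(0,0), heading=0, pen down
RT 244: heading 0 -> 116
BK 8: (0,0) -> (3.507,-7.19) [heading=116, draw]
PU: pen up
Final: pos=(3.507,-7.19), heading=116, 1 segment(s) drawn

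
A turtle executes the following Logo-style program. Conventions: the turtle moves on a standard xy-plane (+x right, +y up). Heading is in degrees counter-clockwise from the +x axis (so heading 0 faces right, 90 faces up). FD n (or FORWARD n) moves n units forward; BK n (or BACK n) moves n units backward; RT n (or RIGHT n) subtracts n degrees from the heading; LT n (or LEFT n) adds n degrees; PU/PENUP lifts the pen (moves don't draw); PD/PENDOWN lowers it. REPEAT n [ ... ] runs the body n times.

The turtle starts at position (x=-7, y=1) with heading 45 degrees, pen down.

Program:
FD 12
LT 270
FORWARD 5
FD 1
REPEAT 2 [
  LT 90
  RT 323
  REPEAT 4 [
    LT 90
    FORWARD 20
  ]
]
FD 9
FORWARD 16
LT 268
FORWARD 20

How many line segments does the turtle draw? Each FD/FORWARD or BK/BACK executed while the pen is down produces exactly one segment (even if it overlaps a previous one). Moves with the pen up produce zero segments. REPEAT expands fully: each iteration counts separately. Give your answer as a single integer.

Executing turtle program step by step:
Start: pos=(-7,1), heading=45, pen down
FD 12: (-7,1) -> (1.485,9.485) [heading=45, draw]
LT 270: heading 45 -> 315
FD 5: (1.485,9.485) -> (5.021,5.95) [heading=315, draw]
FD 1: (5.021,5.95) -> (5.728,5.243) [heading=315, draw]
REPEAT 2 [
  -- iteration 1/2 --
  LT 90: heading 315 -> 45
  RT 323: heading 45 -> 82
  REPEAT 4 [
    -- iteration 1/4 --
    LT 90: heading 82 -> 172
    FD 20: (5.728,5.243) -> (-14.077,8.026) [heading=172, draw]
    -- iteration 2/4 --
    LT 90: heading 172 -> 262
    FD 20: (-14.077,8.026) -> (-16.861,-11.779) [heading=262, draw]
    -- iteration 3/4 --
    LT 90: heading 262 -> 352
    FD 20: (-16.861,-11.779) -> (2.944,-14.563) [heading=352, draw]
    -- iteration 4/4 --
    LT 90: heading 352 -> 82
    FD 20: (2.944,-14.563) -> (5.728,5.243) [heading=82, draw]
  ]
  -- iteration 2/2 --
  LT 90: heading 82 -> 172
  RT 323: heading 172 -> 209
  REPEAT 4 [
    -- iteration 1/4 --
    LT 90: heading 209 -> 299
    FD 20: (5.728,5.243) -> (15.424,-12.25) [heading=299, draw]
    -- iteration 2/4 --
    LT 90: heading 299 -> 29
    FD 20: (15.424,-12.25) -> (32.917,-2.554) [heading=29, draw]
    -- iteration 3/4 --
    LT 90: heading 29 -> 119
    FD 20: (32.917,-2.554) -> (23.22,14.939) [heading=119, draw]
    -- iteration 4/4 --
    LT 90: heading 119 -> 209
    FD 20: (23.22,14.939) -> (5.728,5.243) [heading=209, draw]
  ]
]
FD 9: (5.728,5.243) -> (-2.144,0.879) [heading=209, draw]
FD 16: (-2.144,0.879) -> (-16.138,-6.878) [heading=209, draw]
LT 268: heading 209 -> 117
FD 20: (-16.138,-6.878) -> (-25.217,10.943) [heading=117, draw]
Final: pos=(-25.217,10.943), heading=117, 14 segment(s) drawn
Segments drawn: 14

Answer: 14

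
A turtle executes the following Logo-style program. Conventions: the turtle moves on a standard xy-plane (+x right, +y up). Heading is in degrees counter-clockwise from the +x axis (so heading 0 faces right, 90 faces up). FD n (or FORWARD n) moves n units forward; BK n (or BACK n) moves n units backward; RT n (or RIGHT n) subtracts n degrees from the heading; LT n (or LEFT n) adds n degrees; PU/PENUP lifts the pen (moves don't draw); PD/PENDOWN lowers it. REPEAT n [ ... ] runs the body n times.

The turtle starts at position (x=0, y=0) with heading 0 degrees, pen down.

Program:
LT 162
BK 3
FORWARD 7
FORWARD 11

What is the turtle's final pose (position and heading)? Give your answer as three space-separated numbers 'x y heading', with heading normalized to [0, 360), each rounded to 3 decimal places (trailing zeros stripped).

Executing turtle program step by step:
Start: pos=(0,0), heading=0, pen down
LT 162: heading 0 -> 162
BK 3: (0,0) -> (2.853,-0.927) [heading=162, draw]
FD 7: (2.853,-0.927) -> (-3.804,1.236) [heading=162, draw]
FD 11: (-3.804,1.236) -> (-14.266,4.635) [heading=162, draw]
Final: pos=(-14.266,4.635), heading=162, 3 segment(s) drawn

Answer: -14.266 4.635 162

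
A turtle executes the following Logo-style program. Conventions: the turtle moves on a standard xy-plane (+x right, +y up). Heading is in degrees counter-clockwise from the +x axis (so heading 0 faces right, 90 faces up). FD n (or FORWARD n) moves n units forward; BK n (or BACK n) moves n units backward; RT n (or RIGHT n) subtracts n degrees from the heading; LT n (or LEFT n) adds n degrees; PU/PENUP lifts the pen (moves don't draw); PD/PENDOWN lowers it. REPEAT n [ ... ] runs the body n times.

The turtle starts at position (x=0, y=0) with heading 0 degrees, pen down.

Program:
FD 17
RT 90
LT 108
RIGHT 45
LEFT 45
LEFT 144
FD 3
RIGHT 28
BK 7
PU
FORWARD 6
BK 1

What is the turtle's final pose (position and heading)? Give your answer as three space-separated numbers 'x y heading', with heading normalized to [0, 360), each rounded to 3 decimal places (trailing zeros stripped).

Executing turtle program step by step:
Start: pos=(0,0), heading=0, pen down
FD 17: (0,0) -> (17,0) [heading=0, draw]
RT 90: heading 0 -> 270
LT 108: heading 270 -> 18
RT 45: heading 18 -> 333
LT 45: heading 333 -> 18
LT 144: heading 18 -> 162
FD 3: (17,0) -> (14.147,0.927) [heading=162, draw]
RT 28: heading 162 -> 134
BK 7: (14.147,0.927) -> (19.009,-4.108) [heading=134, draw]
PU: pen up
FD 6: (19.009,-4.108) -> (14.841,0.208) [heading=134, move]
BK 1: (14.841,0.208) -> (15.536,-0.512) [heading=134, move]
Final: pos=(15.536,-0.512), heading=134, 3 segment(s) drawn

Answer: 15.536 -0.512 134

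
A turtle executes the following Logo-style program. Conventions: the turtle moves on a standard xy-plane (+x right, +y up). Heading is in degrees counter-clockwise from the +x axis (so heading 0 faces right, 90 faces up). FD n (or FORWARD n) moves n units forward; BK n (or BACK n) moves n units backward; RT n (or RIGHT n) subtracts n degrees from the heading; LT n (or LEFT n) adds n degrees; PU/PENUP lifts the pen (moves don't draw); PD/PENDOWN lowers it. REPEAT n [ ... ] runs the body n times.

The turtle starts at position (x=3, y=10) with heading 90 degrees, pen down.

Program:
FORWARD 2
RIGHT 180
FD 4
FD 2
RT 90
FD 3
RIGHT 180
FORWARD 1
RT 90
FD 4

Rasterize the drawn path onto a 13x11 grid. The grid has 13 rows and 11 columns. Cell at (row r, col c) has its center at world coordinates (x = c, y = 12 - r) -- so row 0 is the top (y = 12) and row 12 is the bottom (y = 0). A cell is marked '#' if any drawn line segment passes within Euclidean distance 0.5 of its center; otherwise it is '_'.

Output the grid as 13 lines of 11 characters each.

Segment 0: (3,10) -> (3,12)
Segment 1: (3,12) -> (3,8)
Segment 2: (3,8) -> (3,6)
Segment 3: (3,6) -> (0,6)
Segment 4: (0,6) -> (1,6)
Segment 5: (1,6) -> (1,2)

Answer: ___#_______
___#_______
___#_______
___#_______
___#_______
___#_______
####_______
_#_________
_#_________
_#_________
_#_________
___________
___________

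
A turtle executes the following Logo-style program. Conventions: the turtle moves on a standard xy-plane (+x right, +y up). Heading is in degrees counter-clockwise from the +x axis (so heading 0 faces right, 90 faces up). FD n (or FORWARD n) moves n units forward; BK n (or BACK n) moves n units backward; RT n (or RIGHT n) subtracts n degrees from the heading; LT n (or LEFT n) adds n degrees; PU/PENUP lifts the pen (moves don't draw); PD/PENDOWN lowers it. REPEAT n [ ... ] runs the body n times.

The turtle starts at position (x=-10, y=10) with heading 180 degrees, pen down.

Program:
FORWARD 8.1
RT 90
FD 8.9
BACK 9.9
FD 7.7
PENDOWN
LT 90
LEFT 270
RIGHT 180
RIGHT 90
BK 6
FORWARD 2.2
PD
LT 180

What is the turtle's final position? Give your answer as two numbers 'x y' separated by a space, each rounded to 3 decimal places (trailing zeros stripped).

Answer: -14.3 16.7

Derivation:
Executing turtle program step by step:
Start: pos=(-10,10), heading=180, pen down
FD 8.1: (-10,10) -> (-18.1,10) [heading=180, draw]
RT 90: heading 180 -> 90
FD 8.9: (-18.1,10) -> (-18.1,18.9) [heading=90, draw]
BK 9.9: (-18.1,18.9) -> (-18.1,9) [heading=90, draw]
FD 7.7: (-18.1,9) -> (-18.1,16.7) [heading=90, draw]
PD: pen down
LT 90: heading 90 -> 180
LT 270: heading 180 -> 90
RT 180: heading 90 -> 270
RT 90: heading 270 -> 180
BK 6: (-18.1,16.7) -> (-12.1,16.7) [heading=180, draw]
FD 2.2: (-12.1,16.7) -> (-14.3,16.7) [heading=180, draw]
PD: pen down
LT 180: heading 180 -> 0
Final: pos=(-14.3,16.7), heading=0, 6 segment(s) drawn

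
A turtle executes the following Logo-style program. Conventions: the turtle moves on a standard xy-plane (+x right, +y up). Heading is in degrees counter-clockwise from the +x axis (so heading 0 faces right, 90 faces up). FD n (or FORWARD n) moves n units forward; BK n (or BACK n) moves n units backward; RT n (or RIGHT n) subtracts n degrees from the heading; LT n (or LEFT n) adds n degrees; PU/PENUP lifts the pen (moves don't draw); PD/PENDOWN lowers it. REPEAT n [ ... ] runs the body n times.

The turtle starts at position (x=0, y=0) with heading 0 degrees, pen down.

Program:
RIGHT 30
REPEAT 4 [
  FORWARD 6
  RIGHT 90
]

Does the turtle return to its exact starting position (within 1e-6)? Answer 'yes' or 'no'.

Executing turtle program step by step:
Start: pos=(0,0), heading=0, pen down
RT 30: heading 0 -> 330
REPEAT 4 [
  -- iteration 1/4 --
  FD 6: (0,0) -> (5.196,-3) [heading=330, draw]
  RT 90: heading 330 -> 240
  -- iteration 2/4 --
  FD 6: (5.196,-3) -> (2.196,-8.196) [heading=240, draw]
  RT 90: heading 240 -> 150
  -- iteration 3/4 --
  FD 6: (2.196,-8.196) -> (-3,-5.196) [heading=150, draw]
  RT 90: heading 150 -> 60
  -- iteration 4/4 --
  FD 6: (-3,-5.196) -> (0,0) [heading=60, draw]
  RT 90: heading 60 -> 330
]
Final: pos=(0,0), heading=330, 4 segment(s) drawn

Start position: (0, 0)
Final position: (0, 0)
Distance = 0; < 1e-6 -> CLOSED

Answer: yes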